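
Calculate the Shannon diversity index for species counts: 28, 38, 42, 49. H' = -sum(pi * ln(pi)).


Total N = 28 + 38 + 42 + 49 = 157
Per-species terms:
  p = 28/157 = 0.178344; ln(p) = -1.724041; p*ln(p) = 0.178344 * (-1.724041) = -0.307472
  p = 38/157 = 0.242038; ln(p) = -1.418661; p*ln(p) = 0.242038 * (-1.418661) = -0.343370
  p = 42/157 = 0.267516; ln(p) = -1.318576; p*ln(p) = 0.267516 * (-1.318576) = -0.352740
  p = 49/157 = 0.312102; ln(p) = -1.164425; p*ln(p) = 0.312102 * (-1.164425) = -0.363419
sum(p*ln(p)) = (-0.307472) + (-0.343370) + (-0.352740) + (-0.363419) = -1.367001
H' = -(-1.367001) = 1.367001 ≈ 1.3670

1.3670


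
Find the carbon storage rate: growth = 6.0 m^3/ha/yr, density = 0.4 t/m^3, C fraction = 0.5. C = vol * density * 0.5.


C = 6.0 * 0.4 * 0.5 = 1.20 t C/ha/yr

1.20 t C/ha/yr


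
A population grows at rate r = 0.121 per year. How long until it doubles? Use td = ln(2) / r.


td = ln(2) / 0.121 = 0.693147 / 0.121 = 5.72849 ≈ 5.7 years

5.7 years


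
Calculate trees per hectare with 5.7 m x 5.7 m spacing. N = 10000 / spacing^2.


N = 10000 / 5.7^2 = 10000 / 32.49 = 307.787 ≈ 308 trees/ha

308 trees/ha


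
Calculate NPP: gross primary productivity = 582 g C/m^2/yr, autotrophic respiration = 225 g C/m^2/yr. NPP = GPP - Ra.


NPP = GPP - Ra = 582 - 225 = 357 g C/m^2/yr

357 g C/m^2/yr


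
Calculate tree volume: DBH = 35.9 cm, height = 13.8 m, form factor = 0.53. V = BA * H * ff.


(D/200)^2 = (35.9/200)^2 = 0.1795^2 = 0.03222025
BA = 3.141593 * 0.03222025 = 0.101223 m^2
V = 0.101223 * 13.8 * 0.53 = 0.740345 ≈ 0.740 m^3

0.740 m^3


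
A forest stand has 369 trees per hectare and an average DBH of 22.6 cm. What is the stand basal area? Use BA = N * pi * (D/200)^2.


(D/200)^2 = (22.6/200)^2 = 0.113^2 = 0.012769
Individual BA = 3.141593 * 0.012769 = 0.0401150 m^2
Stand BA = 369 * 0.0401150 = 14.8024 ≈ 14.80 m^2/ha

14.80 m^2/ha


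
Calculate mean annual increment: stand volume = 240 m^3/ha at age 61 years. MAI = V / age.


MAI = 240 / 61 = 3.9344 ≈ 3.93 m^3/ha/yr

3.93 m^3/ha/yr


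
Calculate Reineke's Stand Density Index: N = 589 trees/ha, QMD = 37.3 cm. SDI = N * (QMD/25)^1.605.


QMD/25 = 37.3/25 = 1.492
(1.492)^1.605 = exp(1.605 * ln(1.492)) = exp(1.605 * 0.400118) = exp(0.642189) = 1.90064
SDI = 589 * 1.90064 = 1119.48 ≈ 1119

1119


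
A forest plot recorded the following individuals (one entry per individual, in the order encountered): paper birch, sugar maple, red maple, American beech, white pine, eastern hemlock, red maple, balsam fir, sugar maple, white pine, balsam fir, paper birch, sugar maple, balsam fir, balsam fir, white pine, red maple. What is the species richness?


Total individuals logged = 17
Distinct species (count of individuals): paper birch (2), sugar maple (3), red maple (3), American beech (1), white pine (3), eastern hemlock (1), balsam fir (4)
Species richness = number of distinct species = 7

7


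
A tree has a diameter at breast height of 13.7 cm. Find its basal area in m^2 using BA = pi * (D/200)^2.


D/200 = 13.7/200 = 0.0685 m
(D/200)^2 = 0.0685^2 = 0.00469225
BA = 3.141593 * 0.00469225 = 0.0147411 ≈ 0.0147 m^2

0.0147 m^2


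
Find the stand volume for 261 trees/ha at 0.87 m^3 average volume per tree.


V_stand = 261 * 0.87 = 227.07 ≈ 227.1 m^3/ha

227.1 m^3/ha


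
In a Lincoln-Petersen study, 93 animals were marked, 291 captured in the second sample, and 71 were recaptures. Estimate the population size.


N = M * C / R = 93 * 291 / 71 = 27063 / 71 = 381.17 ≈ 381

381 individuals


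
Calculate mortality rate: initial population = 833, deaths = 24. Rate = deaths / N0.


Mortality rate = 24 / 833 = 0.028812 ≈ 0.0288

0.0288


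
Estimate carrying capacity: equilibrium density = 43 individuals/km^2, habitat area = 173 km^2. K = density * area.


K = 43 * 173 = 7439 individuals

7439 individuals


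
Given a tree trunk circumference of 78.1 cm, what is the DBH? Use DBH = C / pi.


DBH = C / pi = 78.1 / 3.141593 = 24.8600 ≈ 24.86 cm

24.86 cm


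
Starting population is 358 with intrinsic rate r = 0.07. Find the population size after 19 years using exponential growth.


r*t = 0.07 * 19 = 1.33
exp(1.33) = 3.78104
N = 358 * 3.78104 = 1353.61 ≈ 1354

1354


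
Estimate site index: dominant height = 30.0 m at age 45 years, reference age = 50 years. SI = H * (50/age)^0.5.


50/45 = 1.11111
(1.11111)^0.5 = 1.05409
SI = 30.0 * 1.05409 = 31.6227 ≈ 31.6 m

31.6 m


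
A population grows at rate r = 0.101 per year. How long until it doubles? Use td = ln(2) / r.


td = ln(2) / 0.101 = 0.693147 / 0.101 = 6.86284 ≈ 6.9 years

6.9 years


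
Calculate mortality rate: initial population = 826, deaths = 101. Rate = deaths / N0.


Mortality rate = 101 / 826 = 0.122276 ≈ 0.1223

0.1223


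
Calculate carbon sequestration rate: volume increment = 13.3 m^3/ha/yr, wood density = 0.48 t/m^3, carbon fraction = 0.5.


C = 13.3 * 0.48 * 0.5 = 3.192 ≈ 3.19 t C/ha/yr

3.19 t C/ha/yr


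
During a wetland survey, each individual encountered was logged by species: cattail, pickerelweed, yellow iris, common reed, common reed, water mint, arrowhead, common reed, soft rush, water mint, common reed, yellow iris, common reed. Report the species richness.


Total individuals logged = 13
Distinct species (count of individuals): cattail (1), pickerelweed (1), yellow iris (2), common reed (5), water mint (2), arrowhead (1), soft rush (1)
Species richness = number of distinct species = 7

7


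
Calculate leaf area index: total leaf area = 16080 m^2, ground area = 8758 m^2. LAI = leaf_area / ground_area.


LAI = 16080 / 8758 = 1.8360 ≈ 1.84

1.84


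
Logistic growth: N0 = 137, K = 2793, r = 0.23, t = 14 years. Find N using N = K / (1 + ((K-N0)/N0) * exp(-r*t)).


(K - N0)/N0 = (2793 - 137)/137 = 2656/137 = 19.3869
r*t = 0.23 * 14 = 3.22; exp(-3.22) = 0.0399551
19.3869 * 0.0399551 = 0.774606
1 + 0.774606 = 1.77461
N = 2793 / 1.77461 = 1573.87 ≈ 1574

1574


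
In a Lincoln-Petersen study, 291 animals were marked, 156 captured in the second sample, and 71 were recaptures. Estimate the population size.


N = M * C / R = 291 * 156 / 71 = 45396 / 71 = 639.38 ≈ 639

639 individuals


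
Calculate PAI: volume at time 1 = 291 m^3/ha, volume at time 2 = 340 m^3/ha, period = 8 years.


PAI = (V2 - V1) / period = (340 - 291) / 8 = 49 / 8 = 6.1250 ≈ 6.13 m^3/ha/yr

6.13 m^3/ha/yr


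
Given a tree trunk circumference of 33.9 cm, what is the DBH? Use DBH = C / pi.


DBH = C / pi = 33.9 / 3.141593 = 10.7907 ≈ 10.79 cm

10.79 cm


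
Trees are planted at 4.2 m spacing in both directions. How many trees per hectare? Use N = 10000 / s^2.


N = 10000 / 4.2^2 = 10000 / 17.64 = 566.893 ≈ 567 trees/ha

567 trees/ha


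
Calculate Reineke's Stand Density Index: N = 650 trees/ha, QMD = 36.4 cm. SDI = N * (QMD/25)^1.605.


QMD/25 = 36.4/25 = 1.456
(1.456)^1.605 = exp(1.605 * ln(1.456)) = exp(1.605 * 0.375693) = exp(0.602987) = 1.82757
SDI = 650 * 1.82757 = 1187.92 ≈ 1188

1188


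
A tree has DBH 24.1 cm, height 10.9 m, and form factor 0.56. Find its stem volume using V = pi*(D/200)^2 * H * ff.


(D/200)^2 = (24.1/200)^2 = 0.1205^2 = 0.01452025
BA = 3.141593 * 0.01452025 = 0.0456167 m^2
V = 0.0456167 * 10.9 * 0.56 = 0.278444 ≈ 0.278 m^3

0.278 m^3


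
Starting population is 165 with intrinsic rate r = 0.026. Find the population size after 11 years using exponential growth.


r*t = 0.026 * 11 = 0.286
exp(0.286) = 1.33109
N = 165 * 1.33109 = 219.630 ≈ 220

220


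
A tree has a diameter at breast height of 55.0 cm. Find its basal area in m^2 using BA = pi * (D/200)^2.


D/200 = 55.0/200 = 0.275 m
(D/200)^2 = 0.275^2 = 0.075625
BA = 3.141593 * 0.075625 = 0.237583 ≈ 0.2376 m^2

0.2376 m^2


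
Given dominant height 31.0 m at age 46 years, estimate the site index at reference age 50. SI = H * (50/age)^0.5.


50/46 = 1.08696
(1.08696)^0.5 = 1.04257
SI = 31.0 * 1.04257 = 32.3197 ≈ 32.3 m

32.3 m


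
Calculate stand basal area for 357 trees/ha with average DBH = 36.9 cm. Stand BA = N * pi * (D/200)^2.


(D/200)^2 = (36.9/200)^2 = 0.1845^2 = 0.03404025
Individual BA = 3.141593 * 0.03404025 = 0.106941 m^2
Stand BA = 357 * 0.106941 = 38.1779 ≈ 38.18 m^2/ha

38.18 m^2/ha


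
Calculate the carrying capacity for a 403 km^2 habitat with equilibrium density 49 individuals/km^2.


K = 49 * 403 = 19747 individuals

19747 individuals


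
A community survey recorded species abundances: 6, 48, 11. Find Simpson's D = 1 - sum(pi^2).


Total N = 6 + 48 + 11 = 65
Per-species terms:
  p = 6/65 = 0.092308; p^2 = 0.092308^2 = 0.008521
  p = 48/65 = 0.738462; p^2 = 0.738462^2 = 0.545326
  p = 11/65 = 0.169231; p^2 = 0.169231^2 = 0.028639
sum(p^2) = 0.008521 + 0.545326 + 0.028639 = 0.582486
D = 1 - 0.582486 = 0.417514 ≈ 0.4175

0.4175


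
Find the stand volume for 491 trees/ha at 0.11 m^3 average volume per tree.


V_stand = 491 * 0.11 = 54.01 ≈ 54.0 m^3/ha

54.0 m^3/ha


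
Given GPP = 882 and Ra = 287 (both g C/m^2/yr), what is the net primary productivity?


NPP = GPP - Ra = 882 - 287 = 595 g C/m^2/yr

595 g C/m^2/yr


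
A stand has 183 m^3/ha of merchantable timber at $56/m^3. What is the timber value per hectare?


Value = 183 * 56 = $10248/ha

$10248/ha


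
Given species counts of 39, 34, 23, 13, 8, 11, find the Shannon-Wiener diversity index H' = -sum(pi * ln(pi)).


Total N = 39 + 34 + 23 + 13 + 8 + 11 = 128
Per-species terms:
  p = 39/128 = 0.304688; ln(p) = -1.188467; p*ln(p) = 0.304688 * (-1.188467) = -0.362112
  p = 34/128 = 0.265625; ln(p) = -1.325670; p*ln(p) = 0.265625 * (-1.325670) = -0.352131
  p = 23/128 = 0.179688; ln(p) = -1.716533; p*ln(p) = 0.179688 * (-1.716533) = -0.308440
  p = 13/128 = 0.101563; ln(p) = -2.287076; p*ln(p) = 0.101563 * (-2.287076) = -0.232282
  p = 8/128 = 0.062500; ln(p) = -2.772589; p*ln(p) = 0.062500 * (-2.772589) = -0.173287
  p = 11/128 = 0.085938; ln(p) = -2.454129; p*ln(p) = 0.085938 * (-2.454129) = -0.210903
sum(p*ln(p)) = (-0.362112) + (-0.352131) + (-0.308440) + (-0.232282) + (-0.173287) + (-0.210903) = -1.639155
H' = -(-1.639155) = 1.639155 ≈ 1.6392

1.6392


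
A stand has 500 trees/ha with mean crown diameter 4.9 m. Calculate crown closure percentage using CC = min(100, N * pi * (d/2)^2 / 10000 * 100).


(d/2)^2 = (4.9/2)^2 = 2.45^2 = 6.0025
Crown area = 3.141593 * 6.0025 = 18.8574 m^2
N * area / 10000 * 100 = 500 * 18.8574 / 10000 * 100 = 94.2870
CC = min(100, 94.2870) = 94.2870 ≈ 94.3%

94.3%


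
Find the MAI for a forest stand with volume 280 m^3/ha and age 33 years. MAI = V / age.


MAI = 280 / 33 = 8.4848 ≈ 8.48 m^3/ha/yr

8.48 m^3/ha/yr


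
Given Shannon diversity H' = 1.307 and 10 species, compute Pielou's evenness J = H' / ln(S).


ln(10) = 2.30259
J = H' / ln(S) = 1.307 / 2.30259 = 0.567622 ≈ 0.5676

0.5676


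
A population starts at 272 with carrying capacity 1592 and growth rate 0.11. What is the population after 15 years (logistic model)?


(K - N0)/N0 = (1592 - 272)/272 = 1320/272 = 4.85294
r*t = 0.11 * 15 = 1.65; exp(-1.65) = 0.192050
4.85294 * 0.192050 = 0.932007
1 + 0.932007 = 1.93201
N = 1592 / 1.93201 = 824.012 ≈ 824

824


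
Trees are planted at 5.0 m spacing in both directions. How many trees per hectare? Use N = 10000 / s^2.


N = 10000 / 5.0^2 = 10000 / 25 = 400.000 ≈ 400 trees/ha

400 trees/ha


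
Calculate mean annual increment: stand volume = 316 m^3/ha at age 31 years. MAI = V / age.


MAI = 316 / 31 = 10.1935 ≈ 10.19 m^3/ha/yr

10.19 m^3/ha/yr


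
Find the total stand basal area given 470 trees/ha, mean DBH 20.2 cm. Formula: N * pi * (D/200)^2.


(D/200)^2 = (20.2/200)^2 = 0.101^2 = 0.010201
Individual BA = 3.141593 * 0.010201 = 0.0320474 m^2
Stand BA = 470 * 0.0320474 = 15.0623 ≈ 15.06 m^2/ha

15.06 m^2/ha


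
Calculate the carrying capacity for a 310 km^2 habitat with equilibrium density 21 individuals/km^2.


K = 21 * 310 = 6510 individuals

6510 individuals


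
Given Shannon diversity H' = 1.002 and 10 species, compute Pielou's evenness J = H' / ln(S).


ln(10) = 2.30259
J = H' / ln(S) = 1.002 / 2.30259 = 0.435162 ≈ 0.4352

0.4352


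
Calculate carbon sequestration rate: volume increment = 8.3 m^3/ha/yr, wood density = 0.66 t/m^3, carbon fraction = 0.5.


C = 8.3 * 0.66 * 0.5 = 2.739 ≈ 2.74 t C/ha/yr

2.74 t C/ha/yr


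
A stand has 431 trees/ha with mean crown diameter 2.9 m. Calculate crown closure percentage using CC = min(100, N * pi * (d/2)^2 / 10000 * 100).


(d/2)^2 = (2.9/2)^2 = 1.45^2 = 2.1025
Crown area = 3.141593 * 2.1025 = 6.60520 m^2
N * area / 10000 * 100 = 431 * 6.60520 / 10000 * 100 = 28.4684
CC = min(100, 28.4684) = 28.4684 ≈ 28.5%

28.5%


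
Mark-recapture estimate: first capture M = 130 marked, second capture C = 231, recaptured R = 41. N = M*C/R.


N = M * C / R = 130 * 231 / 41 = 30030 / 41 = 732.44 ≈ 732

732 individuals


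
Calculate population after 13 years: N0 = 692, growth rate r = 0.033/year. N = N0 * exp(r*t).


r*t = 0.033 * 13 = 0.429
exp(0.429) = 1.53572
N = 692 * 1.53572 = 1062.72 ≈ 1063

1063


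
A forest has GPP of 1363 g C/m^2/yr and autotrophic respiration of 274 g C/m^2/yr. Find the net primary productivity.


NPP = GPP - Ra = 1363 - 274 = 1089 g C/m^2/yr

1089 g C/m^2/yr


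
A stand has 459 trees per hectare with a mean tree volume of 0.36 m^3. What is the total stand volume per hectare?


V_stand = 459 * 0.36 = 165.24 ≈ 165.2 m^3/ha

165.2 m^3/ha


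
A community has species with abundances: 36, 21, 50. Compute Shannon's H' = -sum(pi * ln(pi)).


Total N = 36 + 21 + 50 = 107
Per-species terms:
  p = 36/107 = 0.336449; ln(p) = -1.089309; p*ln(p) = 0.336449 * (-1.089309) = -0.366497
  p = 21/107 = 0.196262; ln(p) = -1.628305; p*ln(p) = 0.196262 * (-1.628305) = -0.319574
  p = 50/107 = 0.467290; ln(p) = -0.760805; p*ln(p) = 0.467290 * (-0.760805) = -0.355517
sum(p*ln(p)) = (-0.366497) + (-0.319574) + (-0.355517) = -1.041588
H' = -(-1.041588) = 1.041588 ≈ 1.0416

1.0416


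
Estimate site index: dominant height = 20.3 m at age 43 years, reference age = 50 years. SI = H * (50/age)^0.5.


50/43 = 1.16279
(1.16279)^0.5 = 1.07833
SI = 20.3 * 1.07833 = 21.8901 ≈ 21.9 m

21.9 m


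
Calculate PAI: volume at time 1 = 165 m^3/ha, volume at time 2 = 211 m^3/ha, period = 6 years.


PAI = (V2 - V1) / period = (211 - 165) / 6 = 46 / 6 = 7.6667 ≈ 7.67 m^3/ha/yr

7.67 m^3/ha/yr


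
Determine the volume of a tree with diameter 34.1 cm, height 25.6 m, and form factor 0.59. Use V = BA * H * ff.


(D/200)^2 = (34.1/200)^2 = 0.1705^2 = 0.02907025
BA = 3.141593 * 0.02907025 = 0.0913269 m^2
V = 0.0913269 * 25.6 * 0.59 = 1.37940 ≈ 1.379 m^3

1.379 m^3


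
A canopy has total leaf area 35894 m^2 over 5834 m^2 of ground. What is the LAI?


LAI = 35894 / 5834 = 6.1526 ≈ 6.15

6.15


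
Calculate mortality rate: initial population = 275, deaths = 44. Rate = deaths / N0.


Mortality rate = 44 / 275 = 0.1600

0.1600


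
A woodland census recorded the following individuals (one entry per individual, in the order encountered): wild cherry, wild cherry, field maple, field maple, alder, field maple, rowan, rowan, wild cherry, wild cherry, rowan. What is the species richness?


Total individuals logged = 11
Distinct species (count of individuals): wild cherry (4), field maple (3), alder (1), rowan (3)
Species richness = number of distinct species = 4

4


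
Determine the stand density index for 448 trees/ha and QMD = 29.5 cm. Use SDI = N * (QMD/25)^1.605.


QMD/25 = 29.5/25 = 1.18
(1.18)^1.605 = exp(1.605 * ln(1.18)) = exp(1.605 * 0.165514) = exp(0.265650) = 1.30428
SDI = 448 * 1.30428 = 584.317 ≈ 584

584


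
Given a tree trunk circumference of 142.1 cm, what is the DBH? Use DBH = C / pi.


DBH = C / pi = 142.1 / 3.141593 = 45.2318 ≈ 45.23 cm

45.23 cm


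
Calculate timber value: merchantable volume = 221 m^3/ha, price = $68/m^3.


Value = 221 * 68 = $15028/ha

$15028/ha


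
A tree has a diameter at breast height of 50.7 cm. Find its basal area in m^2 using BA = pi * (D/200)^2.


D/200 = 50.7/200 = 0.2535 m
(D/200)^2 = 0.2535^2 = 0.06426225
BA = 3.141593 * 0.06426225 = 0.201886 ≈ 0.2019 m^2

0.2019 m^2


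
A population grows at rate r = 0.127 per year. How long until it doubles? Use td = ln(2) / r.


td = ln(2) / 0.127 = 0.693147 / 0.127 = 5.45785 ≈ 5.5 years

5.5 years


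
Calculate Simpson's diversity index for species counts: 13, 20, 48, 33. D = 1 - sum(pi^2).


Total N = 13 + 20 + 48 + 33 = 114
Per-species terms:
  p = 13/114 = 0.114035; p^2 = 0.114035^2 = 0.013004
  p = 20/114 = 0.175439; p^2 = 0.175439^2 = 0.030779
  p = 48/114 = 0.421053; p^2 = 0.421053^2 = 0.177286
  p = 33/114 = 0.289474; p^2 = 0.289474^2 = 0.083795
sum(p^2) = 0.013004 + 0.030779 + 0.177286 + 0.083795 = 0.304864
D = 1 - 0.304864 = 0.695136 ≈ 0.6951

0.6951


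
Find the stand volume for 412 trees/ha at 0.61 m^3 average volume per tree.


V_stand = 412 * 0.61 = 251.32 ≈ 251.3 m^3/ha

251.3 m^3/ha


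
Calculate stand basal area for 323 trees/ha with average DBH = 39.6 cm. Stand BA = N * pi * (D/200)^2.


(D/200)^2 = (39.6/200)^2 = 0.198^2 = 0.039204
Individual BA = 3.141593 * 0.039204 = 0.123163 m^2
Stand BA = 323 * 0.123163 = 39.7816 ≈ 39.78 m^2/ha

39.78 m^2/ha


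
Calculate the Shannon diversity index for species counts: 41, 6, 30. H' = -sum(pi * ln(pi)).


Total N = 41 + 6 + 30 = 77
Per-species terms:
  p = 41/77 = 0.532468; ln(p) = -0.630232; p*ln(p) = 0.532468 * (-0.630232) = -0.335578
  p = 6/77 = 0.077922; ln(p) = -2.552047; p*ln(p) = 0.077922 * (-2.552047) = -0.198861
  p = 30/77 = 0.389610; ln(p) = -0.942609; p*ln(p) = 0.389610 * (-0.942609) = -0.367250
sum(p*ln(p)) = (-0.335578) + (-0.198861) + (-0.367250) = -0.901689
H' = -(-0.901689) = 0.901689 ≈ 0.9017

0.9017


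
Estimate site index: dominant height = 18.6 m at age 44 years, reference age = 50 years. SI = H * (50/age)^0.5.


50/44 = 1.13636
(1.13636)^0.5 = 1.06600
SI = 18.6 * 1.06600 = 19.8276 ≈ 19.8 m

19.8 m


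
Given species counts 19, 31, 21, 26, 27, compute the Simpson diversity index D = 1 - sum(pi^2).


Total N = 19 + 31 + 21 + 26 + 27 = 124
Per-species terms:
  p = 19/124 = 0.153226; p^2 = 0.153226^2 = 0.023478
  p = 31/124 = 0.250000; p^2 = 0.250000^2 = 0.062500
  p = 21/124 = 0.169355; p^2 = 0.169355^2 = 0.028681
  p = 26/124 = 0.209677; p^2 = 0.209677^2 = 0.043964
  p = 27/124 = 0.217742; p^2 = 0.217742^2 = 0.047412
sum(p^2) = 0.023478 + 0.062500 + 0.028681 + 0.043964 + 0.047412 = 0.206035
D = 1 - 0.206035 = 0.793965 ≈ 0.7940

0.7940


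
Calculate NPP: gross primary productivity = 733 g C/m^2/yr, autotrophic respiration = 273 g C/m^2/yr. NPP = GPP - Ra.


NPP = GPP - Ra = 733 - 273 = 460 g C/m^2/yr

460 g C/m^2/yr


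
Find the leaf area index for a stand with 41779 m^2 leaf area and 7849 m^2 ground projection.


LAI = 41779 / 7849 = 5.3228 ≈ 5.32

5.32


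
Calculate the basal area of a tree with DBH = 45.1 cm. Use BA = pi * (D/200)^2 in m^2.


D/200 = 45.1/200 = 0.2255 m
(D/200)^2 = 0.2255^2 = 0.05085025
BA = 3.141593 * 0.05085025 = 0.159751 ≈ 0.1598 m^2

0.1598 m^2


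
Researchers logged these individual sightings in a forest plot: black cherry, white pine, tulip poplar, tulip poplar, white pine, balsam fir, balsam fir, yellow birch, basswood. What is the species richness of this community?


Total individuals logged = 9
Distinct species (count of individuals): black cherry (1), white pine (2), tulip poplar (2), balsam fir (2), yellow birch (1), basswood (1)
Species richness = number of distinct species = 6

6


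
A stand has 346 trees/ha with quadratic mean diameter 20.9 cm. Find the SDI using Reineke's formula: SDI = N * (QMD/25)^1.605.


QMD/25 = 20.9/25 = 0.836
(0.836)^1.605 = exp(1.605 * ln(0.836)) = exp(1.605 * (-0.179127)) = exp(-0.287499) = 0.750137
SDI = 346 * 0.750137 = 259.547 ≈ 260

260


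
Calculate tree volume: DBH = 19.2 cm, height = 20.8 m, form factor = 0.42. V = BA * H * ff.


(D/200)^2 = (19.2/200)^2 = 0.096^2 = 0.009216
BA = 3.141593 * 0.009216 = 0.0289529 m^2
V = 0.0289529 * 20.8 * 0.42 = 0.252933 ≈ 0.253 m^3

0.253 m^3


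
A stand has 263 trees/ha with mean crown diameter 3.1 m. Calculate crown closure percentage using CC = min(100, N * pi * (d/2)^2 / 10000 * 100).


(d/2)^2 = (3.1/2)^2 = 1.55^2 = 2.4025
Crown area = 3.141593 * 2.4025 = 7.54768 m^2
N * area / 10000 * 100 = 263 * 7.54768 / 10000 * 100 = 19.8504
CC = min(100, 19.8504) = 19.8504 ≈ 19.9%

19.9%


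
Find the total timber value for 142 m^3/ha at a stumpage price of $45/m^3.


Value = 142 * 45 = $6390/ha

$6390/ha


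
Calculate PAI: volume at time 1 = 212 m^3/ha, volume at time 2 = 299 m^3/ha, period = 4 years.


PAI = (V2 - V1) / period = (299 - 212) / 4 = 87 / 4 = 21.75 m^3/ha/yr

21.75 m^3/ha/yr


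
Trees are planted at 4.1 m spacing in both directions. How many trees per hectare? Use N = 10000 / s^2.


N = 10000 / 4.1^2 = 10000 / 16.81 = 594.884 ≈ 595 trees/ha

595 trees/ha


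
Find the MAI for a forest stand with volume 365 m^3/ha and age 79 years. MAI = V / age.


MAI = 365 / 79 = 4.6203 ≈ 4.62 m^3/ha/yr

4.62 m^3/ha/yr


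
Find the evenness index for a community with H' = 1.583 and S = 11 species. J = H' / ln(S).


ln(11) = 2.39790
J = H' / ln(S) = 1.583 / 2.39790 = 0.660161 ≈ 0.6602

0.6602


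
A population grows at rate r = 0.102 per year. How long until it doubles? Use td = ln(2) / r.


td = ln(2) / 0.102 = 0.693147 / 0.102 = 6.79556 ≈ 6.8 years

6.8 years


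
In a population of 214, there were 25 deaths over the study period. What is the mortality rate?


Mortality rate = 25 / 214 = 0.116822 ≈ 0.1168

0.1168


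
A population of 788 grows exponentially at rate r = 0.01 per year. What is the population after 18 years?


r*t = 0.01 * 18 = 0.18
exp(0.18) = 1.19722
N = 788 * 1.19722 = 943.409 ≈ 943

943


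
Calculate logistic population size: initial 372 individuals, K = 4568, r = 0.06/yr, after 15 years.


(K - N0)/N0 = (4568 - 372)/372 = 4196/372 = 11.2796
r*t = 0.06 * 15 = 0.9; exp(-0.9) = 0.406570
11.2796 * 0.406570 = 4.58595
1 + 4.58595 = 5.58595
N = 4568 / 5.58595 = 817.766 ≈ 818

818


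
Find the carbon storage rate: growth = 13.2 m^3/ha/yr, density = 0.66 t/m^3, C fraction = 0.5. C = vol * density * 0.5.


C = 13.2 * 0.66 * 0.5 = 4.356 ≈ 4.36 t C/ha/yr

4.36 t C/ha/yr


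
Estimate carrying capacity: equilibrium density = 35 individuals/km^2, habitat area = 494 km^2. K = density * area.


K = 35 * 494 = 17290 individuals

17290 individuals


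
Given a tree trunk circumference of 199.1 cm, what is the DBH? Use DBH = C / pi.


DBH = C / pi = 199.1 / 3.141593 = 63.3755 ≈ 63.38 cm

63.38 cm


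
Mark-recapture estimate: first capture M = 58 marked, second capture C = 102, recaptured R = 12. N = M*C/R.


N = M * C / R = 58 * 102 / 12 = 5916 / 12 = 493

493 individuals


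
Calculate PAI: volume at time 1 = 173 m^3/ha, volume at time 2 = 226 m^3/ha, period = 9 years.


PAI = (V2 - V1) / period = (226 - 173) / 9 = 53 / 9 = 5.8889 ≈ 5.89 m^3/ha/yr

5.89 m^3/ha/yr


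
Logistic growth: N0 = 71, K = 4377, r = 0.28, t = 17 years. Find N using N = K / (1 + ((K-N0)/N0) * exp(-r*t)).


(K - N0)/N0 = (4377 - 71)/71 = 4306/71 = 60.6479
r*t = 0.28 * 17 = 4.76; exp(-4.76) = 0.00856561
60.6479 * 0.00856561 = 0.519486
1 + 0.519486 = 1.51949
N = 4377 / 1.51949 = 2880.57 ≈ 2881

2881


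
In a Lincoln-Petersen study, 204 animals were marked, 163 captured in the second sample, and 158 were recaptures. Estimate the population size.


N = M * C / R = 204 * 163 / 158 = 33252 / 158 = 210.46 ≈ 210

210 individuals


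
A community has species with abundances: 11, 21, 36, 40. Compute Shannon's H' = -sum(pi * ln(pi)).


Total N = 11 + 21 + 36 + 40 = 108
Per-species terms:
  p = 11/108 = 0.101852; ln(p) = -2.284234; p*ln(p) = 0.101852 * (-2.284234) = -0.232654
  p = 21/108 = 0.194444; ln(p) = -1.637611; p*ln(p) = 0.194444 * (-1.637611) = -0.318424
  p = 36/108 = 0.333333; ln(p) = -1.098613; p*ln(p) = 0.333333 * (-1.098613) = -0.366204
  p = 40/108 = 0.370370; ln(p) = -0.993253; p*ln(p) = 0.370370 * (-0.993253) = -0.367871
sum(p*ln(p)) = (-0.232654) + (-0.318424) + (-0.366204) + (-0.367871) = -1.285153
H' = -(-1.285153) = 1.285153 ≈ 1.2852

1.2852


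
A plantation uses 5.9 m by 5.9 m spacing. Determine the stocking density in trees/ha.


N = 10000 / 5.9^2 = 10000 / 34.81 = 287.274 ≈ 287 trees/ha

287 trees/ha


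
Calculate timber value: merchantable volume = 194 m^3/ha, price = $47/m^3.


Value = 194 * 47 = $9118/ha

$9118/ha


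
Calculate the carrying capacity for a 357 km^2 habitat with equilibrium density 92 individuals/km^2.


K = 92 * 357 = 32844 individuals

32844 individuals


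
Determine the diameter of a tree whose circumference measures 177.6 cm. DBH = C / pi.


DBH = C / pi = 177.6 / 3.141593 = 56.5318 ≈ 56.53 cm

56.53 cm


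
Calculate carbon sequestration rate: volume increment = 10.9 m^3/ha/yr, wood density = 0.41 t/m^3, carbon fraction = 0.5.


C = 10.9 * 0.41 * 0.5 = 2.2345 ≈ 2.23 t C/ha/yr

2.23 t C/ha/yr


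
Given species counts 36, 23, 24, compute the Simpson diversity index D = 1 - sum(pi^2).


Total N = 36 + 23 + 24 = 83
Per-species terms:
  p = 36/83 = 0.433735; p^2 = 0.433735^2 = 0.188126
  p = 23/83 = 0.277108; p^2 = 0.277108^2 = 0.076789
  p = 24/83 = 0.289157; p^2 = 0.289157^2 = 0.083612
sum(p^2) = 0.188126 + 0.076789 + 0.083612 = 0.348527
D = 1 - 0.348527 = 0.651473 ≈ 0.6515

0.6515


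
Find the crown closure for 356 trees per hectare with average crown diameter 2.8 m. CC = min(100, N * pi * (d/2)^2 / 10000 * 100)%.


(d/2)^2 = (2.8/2)^2 = 1.4^2 = 1.96
Crown area = 3.141593 * 1.96 = 6.15752 m^2
N * area / 10000 * 100 = 356 * 6.15752 / 10000 * 100 = 21.9208
CC = min(100, 21.9208) = 21.9208 ≈ 21.9%

21.9%


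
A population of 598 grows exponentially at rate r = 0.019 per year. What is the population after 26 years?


r*t = 0.019 * 26 = 0.494
exp(0.494) = 1.63886
N = 598 * 1.63886 = 980.038 ≈ 980

980


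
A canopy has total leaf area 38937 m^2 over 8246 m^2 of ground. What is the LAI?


LAI = 38937 / 8246 = 4.7219 ≈ 4.72

4.72


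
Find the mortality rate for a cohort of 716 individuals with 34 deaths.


Mortality rate = 34 / 716 = 0.047486 ≈ 0.0475

0.0475


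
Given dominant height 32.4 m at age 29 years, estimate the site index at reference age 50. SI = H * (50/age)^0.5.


50/29 = 1.72414
(1.72414)^0.5 = 1.31307
SI = 32.4 * 1.31307 = 42.5435 ≈ 42.5 m

42.5 m


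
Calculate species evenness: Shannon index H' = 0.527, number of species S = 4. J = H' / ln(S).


ln(4) = 1.38629
J = H' / ln(S) = 0.527 / 1.38629 = 0.380151 ≈ 0.3802

0.3802


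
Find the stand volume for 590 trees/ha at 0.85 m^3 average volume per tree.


V_stand = 590 * 0.85 = 501.5 m^3/ha

501.5 m^3/ha


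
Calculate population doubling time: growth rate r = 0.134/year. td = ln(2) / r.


td = ln(2) / 0.134 = 0.693147 / 0.134 = 5.17274 ≈ 5.2 years

5.2 years


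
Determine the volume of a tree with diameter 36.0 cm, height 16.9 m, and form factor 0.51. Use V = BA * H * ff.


(D/200)^2 = (36.0/200)^2 = 0.18^2 = 0.0324
BA = 3.141593 * 0.0324 = 0.101788 m^2
V = 0.101788 * 16.9 * 0.51 = 0.877311 ≈ 0.877 m^3

0.877 m^3


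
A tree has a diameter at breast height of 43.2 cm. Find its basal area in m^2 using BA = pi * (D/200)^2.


D/200 = 43.2/200 = 0.216 m
(D/200)^2 = 0.216^2 = 0.046656
BA = 3.141593 * 0.046656 = 0.146574 ≈ 0.1466 m^2

0.1466 m^2


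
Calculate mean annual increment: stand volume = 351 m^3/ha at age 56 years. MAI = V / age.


MAI = 351 / 56 = 6.2679 ≈ 6.27 m^3/ha/yr

6.27 m^3/ha/yr


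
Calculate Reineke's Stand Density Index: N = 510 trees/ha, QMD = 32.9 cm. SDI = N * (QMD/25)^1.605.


QMD/25 = 32.9/25 = 1.316
(1.316)^1.605 = exp(1.605 * ln(1.316)) = exp(1.605 * 0.274597) = exp(0.440728) = 1.55384
SDI = 510 * 1.55384 = 792.458 ≈ 792

792


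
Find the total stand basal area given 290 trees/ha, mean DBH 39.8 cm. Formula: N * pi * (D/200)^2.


(D/200)^2 = (39.8/200)^2 = 0.199^2 = 0.039601
Individual BA = 3.141593 * 0.039601 = 0.124410 m^2
Stand BA = 290 * 0.124410 = 36.0789 ≈ 36.08 m^2/ha

36.08 m^2/ha


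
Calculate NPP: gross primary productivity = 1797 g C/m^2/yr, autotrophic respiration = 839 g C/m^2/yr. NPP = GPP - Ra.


NPP = GPP - Ra = 1797 - 839 = 958 g C/m^2/yr

958 g C/m^2/yr


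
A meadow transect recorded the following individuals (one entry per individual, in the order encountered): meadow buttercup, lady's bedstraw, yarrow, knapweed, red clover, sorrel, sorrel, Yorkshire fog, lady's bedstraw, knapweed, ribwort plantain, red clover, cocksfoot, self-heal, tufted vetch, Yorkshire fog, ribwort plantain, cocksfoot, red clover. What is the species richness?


Total individuals logged = 19
Distinct species (count of individuals): meadow buttercup (1), lady's bedstraw (2), yarrow (1), knapweed (2), red clover (3), sorrel (2), Yorkshire fog (2), ribwort plantain (2), cocksfoot (2), self-heal (1), tufted vetch (1)
Species richness = number of distinct species = 11

11


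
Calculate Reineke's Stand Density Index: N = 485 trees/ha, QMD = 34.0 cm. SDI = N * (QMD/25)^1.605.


QMD/25 = 34.0/25 = 1.36
(1.36)^1.605 = exp(1.605 * ln(1.36)) = exp(1.605 * 0.307485) = exp(0.493513) = 1.63806
SDI = 485 * 1.63806 = 794.459 ≈ 794

794


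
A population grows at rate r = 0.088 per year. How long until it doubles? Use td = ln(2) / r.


td = ln(2) / 0.088 = 0.693147 / 0.088 = 7.87667 ≈ 7.9 years

7.9 years


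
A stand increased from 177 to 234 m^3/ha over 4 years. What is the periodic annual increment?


PAI = (V2 - V1) / period = (234 - 177) / 4 = 57 / 4 = 14.25 m^3/ha/yr

14.25 m^3/ha/yr


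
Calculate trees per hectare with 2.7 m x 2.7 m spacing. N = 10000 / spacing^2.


N = 10000 / 2.7^2 = 10000 / 7.29 = 1371.74 ≈ 1372 trees/ha

1372 trees/ha


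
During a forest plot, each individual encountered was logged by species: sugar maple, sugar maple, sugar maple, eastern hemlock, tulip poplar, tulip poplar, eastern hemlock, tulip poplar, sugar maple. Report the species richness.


Total individuals logged = 9
Distinct species (count of individuals): sugar maple (4), eastern hemlock (2), tulip poplar (3)
Species richness = number of distinct species = 3

3


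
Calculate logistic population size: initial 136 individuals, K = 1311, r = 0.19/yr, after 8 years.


(K - N0)/N0 = (1311 - 136)/136 = 1175/136 = 8.63971
r*t = 0.19 * 8 = 1.52; exp(-1.52) = 0.218712
8.63971 * 0.218712 = 1.88961
1 + 1.88961 = 2.88961
N = 1311 / 2.88961 = 453.694 ≈ 454

454


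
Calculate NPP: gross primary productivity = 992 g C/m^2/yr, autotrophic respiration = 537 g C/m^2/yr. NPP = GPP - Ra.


NPP = GPP - Ra = 992 - 537 = 455 g C/m^2/yr

455 g C/m^2/yr


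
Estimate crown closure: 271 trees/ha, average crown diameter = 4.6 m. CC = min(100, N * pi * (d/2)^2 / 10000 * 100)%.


(d/2)^2 = (4.6/2)^2 = 2.3^2 = 5.29
Crown area = 3.141593 * 5.29 = 16.6190 m^2
N * area / 10000 * 100 = 271 * 16.6190 / 10000 * 100 = 45.0375
CC = min(100, 45.0375) = 45.0375 ≈ 45.0%

45.0%


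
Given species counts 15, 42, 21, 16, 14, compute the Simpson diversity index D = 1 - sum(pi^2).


Total N = 15 + 42 + 21 + 16 + 14 = 108
Per-species terms:
  p = 15/108 = 0.138889; p^2 = 0.138889^2 = 0.019290
  p = 42/108 = 0.388889; p^2 = 0.388889^2 = 0.151235
  p = 21/108 = 0.194444; p^2 = 0.194444^2 = 0.037808
  p = 16/108 = 0.148148; p^2 = 0.148148^2 = 0.021948
  p = 14/108 = 0.129630; p^2 = 0.129630^2 = 0.016804
sum(p^2) = 0.019290 + 0.151235 + 0.037808 + 0.021948 + 0.016804 = 0.247085
D = 1 - 0.247085 = 0.752915 ≈ 0.7529

0.7529


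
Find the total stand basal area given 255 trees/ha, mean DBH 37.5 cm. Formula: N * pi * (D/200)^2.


(D/200)^2 = (37.5/200)^2 = 0.1875^2 = 0.03515625
Individual BA = 3.141593 * 0.03515625 = 0.110447 m^2
Stand BA = 255 * 0.110447 = 28.1640 ≈ 28.16 m^2/ha

28.16 m^2/ha


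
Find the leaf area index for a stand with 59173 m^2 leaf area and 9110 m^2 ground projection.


LAI = 59173 / 9110 = 6.4954 ≈ 6.50

6.50


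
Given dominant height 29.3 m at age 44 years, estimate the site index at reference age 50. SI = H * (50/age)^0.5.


50/44 = 1.13636
(1.13636)^0.5 = 1.06600
SI = 29.3 * 1.06600 = 31.2338 ≈ 31.2 m

31.2 m


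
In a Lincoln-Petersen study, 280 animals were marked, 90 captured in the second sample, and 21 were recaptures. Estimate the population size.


N = M * C / R = 280 * 90 / 21 = 25200 / 21 = 1200

1200 individuals


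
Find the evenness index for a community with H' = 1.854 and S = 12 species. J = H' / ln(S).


ln(12) = 2.48491
J = H' / ln(S) = 1.854 / 2.48491 = 0.746103 ≈ 0.7461

0.7461


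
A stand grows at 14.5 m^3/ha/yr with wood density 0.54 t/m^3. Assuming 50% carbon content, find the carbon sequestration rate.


C = 14.5 * 0.54 * 0.5 = 3.915 ≈ 3.92 t C/ha/yr

3.92 t C/ha/yr


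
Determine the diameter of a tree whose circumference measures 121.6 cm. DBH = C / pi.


DBH = C / pi = 121.6 / 3.141593 = 38.7065 ≈ 38.71 cm

38.71 cm


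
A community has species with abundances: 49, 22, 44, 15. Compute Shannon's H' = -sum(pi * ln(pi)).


Total N = 49 + 22 + 44 + 15 = 130
Per-species terms:
  p = 49/130 = 0.376923; ln(p) = -0.975714; p*ln(p) = 0.376923 * (-0.975714) = -0.367769
  p = 22/130 = 0.169231; ln(p) = -1.776491; p*ln(p) = 0.169231 * (-1.776491) = -0.300637
  p = 44/130 = 0.338462; ln(p) = -1.083343; p*ln(p) = 0.338462 * (-1.083343) = -0.366670
  p = 15/130 = 0.115385; ln(p) = -2.159481; p*ln(p) = 0.115385 * (-2.159481) = -0.249172
sum(p*ln(p)) = (-0.367769) + (-0.300637) + (-0.366670) + (-0.249172) = -1.284248
H' = -(-1.284248) = 1.284248 ≈ 1.2842

1.2842


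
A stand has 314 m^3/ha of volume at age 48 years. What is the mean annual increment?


MAI = 314 / 48 = 6.5417 ≈ 6.54 m^3/ha/yr

6.54 m^3/ha/yr


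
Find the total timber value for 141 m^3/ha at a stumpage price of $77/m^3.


Value = 141 * 77 = $10857/ha

$10857/ha


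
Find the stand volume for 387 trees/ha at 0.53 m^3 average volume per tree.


V_stand = 387 * 0.53 = 205.11 ≈ 205.1 m^3/ha

205.1 m^3/ha


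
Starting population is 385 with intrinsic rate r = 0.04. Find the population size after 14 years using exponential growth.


r*t = 0.04 * 14 = 0.56
exp(0.56) = 1.75067
N = 385 * 1.75067 = 674.008 ≈ 674

674


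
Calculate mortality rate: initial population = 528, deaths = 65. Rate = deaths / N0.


Mortality rate = 65 / 528 = 0.123106 ≈ 0.1231

0.1231


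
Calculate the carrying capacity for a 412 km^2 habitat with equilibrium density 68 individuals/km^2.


K = 68 * 412 = 28016 individuals

28016 individuals


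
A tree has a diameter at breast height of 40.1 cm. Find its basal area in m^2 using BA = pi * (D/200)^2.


D/200 = 40.1/200 = 0.2005 m
(D/200)^2 = 0.2005^2 = 0.04020025
BA = 3.141593 * 0.04020025 = 0.126293 ≈ 0.1263 m^2

0.1263 m^2


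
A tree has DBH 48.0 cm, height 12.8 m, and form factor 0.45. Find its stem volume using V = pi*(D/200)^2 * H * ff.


(D/200)^2 = (48.0/200)^2 = 0.24^2 = 0.0576
BA = 3.141593 * 0.0576 = 0.180956 m^2
V = 0.180956 * 12.8 * 0.45 = 1.04231 ≈ 1.042 m^3

1.042 m^3


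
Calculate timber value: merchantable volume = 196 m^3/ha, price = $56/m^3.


Value = 196 * 56 = $10976/ha

$10976/ha


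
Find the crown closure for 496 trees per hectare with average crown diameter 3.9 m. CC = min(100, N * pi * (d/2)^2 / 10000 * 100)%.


(d/2)^2 = (3.9/2)^2 = 1.95^2 = 3.8025
Crown area = 3.141593 * 3.8025 = 11.9459 m^2
N * area / 10000 * 100 = 496 * 11.9459 / 10000 * 100 = 59.2517
CC = min(100, 59.2517) = 59.2517 ≈ 59.3%

59.3%


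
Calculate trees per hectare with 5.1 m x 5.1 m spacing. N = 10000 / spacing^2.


N = 10000 / 5.1^2 = 10000 / 26.01 = 384.468 ≈ 384 trees/ha

384 trees/ha


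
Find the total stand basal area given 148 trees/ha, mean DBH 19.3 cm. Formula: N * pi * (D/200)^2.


(D/200)^2 = (19.3/200)^2 = 0.0965^2 = 0.00931225
Individual BA = 3.141593 * 0.00931225 = 0.0292553 m^2
Stand BA = 148 * 0.0292553 = 4.32978 ≈ 4.33 m^2/ha

4.33 m^2/ha


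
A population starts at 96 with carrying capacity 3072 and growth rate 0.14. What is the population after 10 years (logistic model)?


(K - N0)/N0 = (3072 - 96)/96 = 2976/96 = 31.0000
r*t = 0.14 * 10 = 1.4; exp(-1.4) = 0.246597
31.0000 * 0.246597 = 7.64451
1 + 7.64451 = 8.64451
N = 3072 / 8.64451 = 355.370 ≈ 355

355


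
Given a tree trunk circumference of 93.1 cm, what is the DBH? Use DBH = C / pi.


DBH = C / pi = 93.1 / 3.141593 = 29.6346 ≈ 29.63 cm

29.63 cm


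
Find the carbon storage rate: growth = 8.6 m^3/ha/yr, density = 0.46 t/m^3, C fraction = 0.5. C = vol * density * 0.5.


C = 8.6 * 0.46 * 0.5 = 1.978 ≈ 1.98 t C/ha/yr

1.98 t C/ha/yr


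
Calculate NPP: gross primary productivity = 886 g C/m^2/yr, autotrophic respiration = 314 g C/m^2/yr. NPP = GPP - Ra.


NPP = GPP - Ra = 886 - 314 = 572 g C/m^2/yr

572 g C/m^2/yr


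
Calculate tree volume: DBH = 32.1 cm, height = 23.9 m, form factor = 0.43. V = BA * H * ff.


(D/200)^2 = (32.1/200)^2 = 0.1605^2 = 0.02576025
BA = 3.141593 * 0.02576025 = 0.0809282 m^2
V = 0.0809282 * 23.9 * 0.43 = 0.831699 ≈ 0.832 m^3

0.832 m^3


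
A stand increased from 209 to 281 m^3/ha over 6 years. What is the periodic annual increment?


PAI = (V2 - V1) / period = (281 - 209) / 6 = 72 / 6 = 12.00 m^3/ha/yr

12.00 m^3/ha/yr


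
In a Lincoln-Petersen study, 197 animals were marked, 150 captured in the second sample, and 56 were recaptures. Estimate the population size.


N = M * C / R = 197 * 150 / 56 = 29550 / 56 = 527.68 ≈ 528

528 individuals


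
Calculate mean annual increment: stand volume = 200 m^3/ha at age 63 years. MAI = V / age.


MAI = 200 / 63 = 3.1746 ≈ 3.17 m^3/ha/yr

3.17 m^3/ha/yr


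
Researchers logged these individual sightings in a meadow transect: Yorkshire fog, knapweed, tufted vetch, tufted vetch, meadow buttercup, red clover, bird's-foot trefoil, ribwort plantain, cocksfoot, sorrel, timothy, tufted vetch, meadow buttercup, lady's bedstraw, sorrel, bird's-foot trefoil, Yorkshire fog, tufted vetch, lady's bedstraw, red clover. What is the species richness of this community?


Total individuals logged = 20
Distinct species (count of individuals): Yorkshire fog (2), knapweed (1), tufted vetch (4), meadow buttercup (2), red clover (2), bird's-foot trefoil (2), ribwort plantain (1), cocksfoot (1), sorrel (2), timothy (1), lady's bedstraw (2)
Species richness = number of distinct species = 11

11


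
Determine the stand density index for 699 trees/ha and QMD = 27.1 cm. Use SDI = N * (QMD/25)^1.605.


QMD/25 = 27.1/25 = 1.084
(1.084)^1.605 = exp(1.605 * ln(1.084)) = exp(1.605 * 0.0806579) = exp(0.129456) = 1.13821
SDI = 699 * 1.13821 = 795.609 ≈ 796

796


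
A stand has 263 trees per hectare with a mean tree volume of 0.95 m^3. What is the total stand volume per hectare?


V_stand = 263 * 0.95 = 249.85 ≈ 249.9 m^3/ha

249.9 m^3/ha


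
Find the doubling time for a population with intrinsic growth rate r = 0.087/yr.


td = ln(2) / 0.087 = 0.693147 / 0.087 = 7.96721 ≈ 8.0 years

8.0 years


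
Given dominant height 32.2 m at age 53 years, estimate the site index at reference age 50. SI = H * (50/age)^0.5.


50/53 = 0.943396
(0.943396)^0.5 = 0.971286
SI = 32.2 * 0.971286 = 31.2754 ≈ 31.3 m

31.3 m
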